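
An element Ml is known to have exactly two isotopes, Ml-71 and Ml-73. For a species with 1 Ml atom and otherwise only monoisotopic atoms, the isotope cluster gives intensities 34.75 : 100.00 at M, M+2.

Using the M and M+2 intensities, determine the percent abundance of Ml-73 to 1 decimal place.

Write p for the Ml-71 fraction. I(M+2)/I(M) = [C(1,1)·p^0·(1−p)] / p^1 = 1·(1−p)/p = 100.00/34.75 = 2.8777
(1−p)/p = 2.8777/1 = 2.8777  ⇒  p = 1/(1 + 2.8777) = 0.2579
Ml-71: 25.8%, Ml-73: 74.2%.

74.2%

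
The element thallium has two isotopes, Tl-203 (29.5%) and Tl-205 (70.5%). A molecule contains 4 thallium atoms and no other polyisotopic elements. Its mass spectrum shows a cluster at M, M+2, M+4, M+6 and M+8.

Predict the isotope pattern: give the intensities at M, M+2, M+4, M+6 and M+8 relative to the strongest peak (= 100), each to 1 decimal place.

1.8 : 17.5 : 62.8 : 100.0 : 59.7

The 4 Tl atoms are independent, so intensities follow the terms of (0.295 + 0.705)^4.
P(M) = 0.295^4 = 0.007573
P(M+2) = 4 × 0.295^3 × 0.705^1 = 0.072396
P(M+4) = 6 × 0.295^2 × 0.705^2 = 0.259522
P(M+6) = 4 × 0.295^1 × 0.705^3 = 0.413475
P(M+8) = 0.705^4 = 0.247034
The M+6 peak is largest (0.413475); scaling to 100 gives 1.8 : 17.5 : 62.8 : 100.0 : 59.7.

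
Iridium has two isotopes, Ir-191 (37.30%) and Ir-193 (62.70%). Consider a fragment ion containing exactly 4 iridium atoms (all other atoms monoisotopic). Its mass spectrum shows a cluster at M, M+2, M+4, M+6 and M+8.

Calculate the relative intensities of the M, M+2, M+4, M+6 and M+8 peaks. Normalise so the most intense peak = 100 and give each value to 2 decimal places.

5.26 : 35.39 : 89.23 : 100.00 : 42.02

The 4 Ir atoms are independent, so intensities follow the terms of (0.3730 + 0.6270)^4.
P(M) = 0.3730^4 = 0.019357
P(M+2) = 4 × 0.3730^3 × 0.6270^1 = 0.130153
P(M+4) = 6 × 0.3730^2 × 0.6270^2 = 0.328174
P(M+6) = 4 × 0.3730^1 × 0.6270^3 = 0.367766
P(M+8) = 0.6270^4 = 0.154550
The M+6 peak is largest (0.367766); scaling to 100 gives 5.26 : 35.39 : 89.23 : 100.00 : 42.02.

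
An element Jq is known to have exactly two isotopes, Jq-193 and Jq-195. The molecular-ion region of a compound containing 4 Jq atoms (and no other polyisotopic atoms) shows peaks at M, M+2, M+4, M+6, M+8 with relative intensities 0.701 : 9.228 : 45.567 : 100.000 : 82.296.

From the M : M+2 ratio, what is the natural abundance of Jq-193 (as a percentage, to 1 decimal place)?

Let p = fractional abundance of Jq-193. I(M+2)/I(M) = [C(4,1)·p^3·(1−p)] / p^4 = 4·(1−p)/p = 9.228/0.701 = 13.1641
(1−p)/p = 13.1641/4 = 3.2910  ⇒  p = 1/(1 + 3.2910) = 0.2330
Jq-193: 23.3%, Jq-195: 76.7%.

23.3%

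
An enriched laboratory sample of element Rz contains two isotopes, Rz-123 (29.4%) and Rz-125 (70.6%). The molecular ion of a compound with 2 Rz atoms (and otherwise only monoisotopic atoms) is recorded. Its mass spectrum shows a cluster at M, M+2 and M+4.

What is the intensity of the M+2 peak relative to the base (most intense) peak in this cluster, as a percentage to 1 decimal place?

Term probabilities: M 0.0864, M+2 0.4151, M+4 0.4984. Base peak = M+4.
P(M+4) = C(2,2) × 0.294^0 × 0.706^2 = 1 × 1.0000 × 0.498436 = 0.498436 (base)
P(M+2) = C(2,1) × 0.294^1 × 0.706^1 = 2 × 0.2940 × 0.7060 = 0.415128
Relative intensity = 0.415128 / 0.498436 × 100 = 83.3

83.3%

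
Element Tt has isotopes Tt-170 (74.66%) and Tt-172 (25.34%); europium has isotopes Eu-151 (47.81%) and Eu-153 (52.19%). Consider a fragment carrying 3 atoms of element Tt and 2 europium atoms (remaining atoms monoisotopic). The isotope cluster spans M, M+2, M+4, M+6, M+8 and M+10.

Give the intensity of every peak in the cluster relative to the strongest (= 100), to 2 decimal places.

26.59 : 85.14 : 100.00 : 53.37 : 13.22 : 1.24

Element Tt pattern (n=3): 0.41616347 : 0.42374427 : 0.14382105 : 0.01627121
Europium pattern (n=2): 0.22857961 : 0.49904078 : 0.27237961
Convolve the two distributions (both contribute in 2-u steps):
  M: 0.41616347×0.22857961 = 0.095126
  M+2: 0.41616347×0.49904078 + 0.42374427×0.22857961 = 0.304542
  M+4: 0.41616347×0.27237961 + 0.42374427×0.49904078 + 0.14382105×0.22857961 = 0.357695
  M+6: 0.42374427×0.27237961 + 0.14382105×0.49904078 + 0.01627121×0.22857961 = 0.190911
  M+8: 0.14382105×0.27237961 + 0.01627121×0.49904078 = 0.047294
  M+10: 0.01627121×0.27237961 = 0.004432
Scale to base peak (0.357695) = 100: 26.59 : 85.14 : 100.00 : 53.37 : 13.22 : 1.24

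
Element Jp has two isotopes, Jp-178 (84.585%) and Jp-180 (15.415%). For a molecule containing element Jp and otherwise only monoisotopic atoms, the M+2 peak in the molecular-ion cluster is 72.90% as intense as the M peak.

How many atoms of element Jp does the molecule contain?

4

The M+2/M ratio from n Jp atoms is n · q/p = n · 0.15415/0.84585.
n = 0.7290 × 0.84585/0.15415 = 4.00 ≈ 4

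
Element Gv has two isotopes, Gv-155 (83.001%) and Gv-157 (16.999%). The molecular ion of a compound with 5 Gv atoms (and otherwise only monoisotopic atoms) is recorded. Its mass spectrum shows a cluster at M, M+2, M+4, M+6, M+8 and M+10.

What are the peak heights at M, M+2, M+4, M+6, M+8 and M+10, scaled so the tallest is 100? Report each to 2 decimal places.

Expanding (0.83001 + 0.16999)^5:
P(M) = 0.83001^5 = 0.393928
P(M+2) = 5 × 0.83001^4 × 0.16999^1 = 0.403391
P(M+4) = 10 × 0.83001^3 × 0.16999^2 = 0.165233
P(M+6) = 10 × 0.83001^2 × 0.16999^3 = 0.033841
P(M+8) = 5 × 0.83001^1 × 0.16999^4 = 0.003465
P(M+10) = 0.16999^5 = 0.000142
The M+2 peak is largest (0.403391); scaling to 100 gives 97.65 : 100.00 : 40.96 : 8.39 : 0.86 : 0.04.

97.65 : 100.00 : 40.96 : 8.39 : 0.86 : 0.04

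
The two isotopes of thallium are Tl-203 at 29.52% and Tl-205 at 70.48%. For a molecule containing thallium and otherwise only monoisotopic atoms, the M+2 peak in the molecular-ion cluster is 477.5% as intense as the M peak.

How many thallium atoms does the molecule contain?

2

For n independent Tl atoms, I(M+2)/I(M) = n · (abundance Tl-205) / (abundance Tl-203) = n · 0.7048/0.2952.
n = 4.775 × 0.2952/0.7048 = 2.00 ≈ 2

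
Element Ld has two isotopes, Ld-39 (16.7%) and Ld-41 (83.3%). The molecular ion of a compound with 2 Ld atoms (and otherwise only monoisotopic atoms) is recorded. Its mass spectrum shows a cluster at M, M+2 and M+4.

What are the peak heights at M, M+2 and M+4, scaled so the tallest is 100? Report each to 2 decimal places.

4.02 : 40.10 : 100.00

Expanding (0.167 + 0.833)^2:
P(M) = 0.167^2 = 0.027889
P(M+2) = 2 × 0.167^1 × 0.833^1 = 0.278222
P(M+4) = 0.833^2 = 0.693889
The M+4 peak is largest (0.693889); scaling to 100 gives 4.02 : 40.10 : 100.00.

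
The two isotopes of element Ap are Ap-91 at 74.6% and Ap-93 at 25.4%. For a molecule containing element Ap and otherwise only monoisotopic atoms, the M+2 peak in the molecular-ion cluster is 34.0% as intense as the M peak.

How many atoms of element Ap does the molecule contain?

With n Ap atoms, P(M+2)/P(M) = C(n,1)·p^(n−1)q / p^n = n·q/p = n · 0.254/0.746.
n = 0.340 × 0.746/0.254 = 1.00 ≈ 1

1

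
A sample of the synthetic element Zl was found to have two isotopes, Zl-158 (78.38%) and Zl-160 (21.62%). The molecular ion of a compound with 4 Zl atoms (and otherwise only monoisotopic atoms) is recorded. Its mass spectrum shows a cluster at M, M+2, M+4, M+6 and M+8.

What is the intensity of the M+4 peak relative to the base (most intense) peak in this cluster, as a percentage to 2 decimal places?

41.38%

(0.7838 + 0.2162)^4 gives M 0.3774, M+2 0.4164, M+4 0.1723, M+6 0.0317, M+8 0.0022; the largest is M+2.
P(M+2) = C(4,1) × 0.7838^3 × 0.2162^1 = 4 × 0.4815216 × 0.2162 = 0.416420 (base)
P(M+4) = C(4,2) × 0.7838^2 × 0.2162^2 = 6 × 0.61434244 × 0.04674244 = 0.172295
Relative intensity = 0.172295 / 0.416420 × 100 = 41.38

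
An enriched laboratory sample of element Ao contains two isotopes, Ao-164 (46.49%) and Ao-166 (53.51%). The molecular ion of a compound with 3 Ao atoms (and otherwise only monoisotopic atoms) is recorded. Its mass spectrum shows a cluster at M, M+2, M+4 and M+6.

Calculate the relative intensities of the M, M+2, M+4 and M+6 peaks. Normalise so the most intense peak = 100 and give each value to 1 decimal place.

25.2 : 86.9 : 100.0 : 38.4

The 3 Ao atoms are independent, so intensities follow the terms of (0.4649 + 0.5351)^3.
P(M) = 0.4649^3 = 0.100480
P(M+2) = 3 × 0.4649^2 × 0.5351^1 = 0.346957
P(M+4) = 3 × 0.4649^1 × 0.5351^2 = 0.399347
P(M+6) = 0.5351^3 = 0.153216
The M+4 peak is largest (0.399347); scaling to 100 gives 25.2 : 86.9 : 100.0 : 38.4.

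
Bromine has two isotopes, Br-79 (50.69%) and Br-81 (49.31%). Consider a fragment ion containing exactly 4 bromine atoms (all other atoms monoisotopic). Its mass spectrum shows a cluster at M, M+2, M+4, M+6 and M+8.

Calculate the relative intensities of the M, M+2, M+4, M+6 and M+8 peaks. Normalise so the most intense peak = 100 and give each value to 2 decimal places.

Each Br atom is independently Br-79 (p = 0.5069) or Br-81 (q = 0.4931); the cluster is the binomial expansion (p + q)^4.
P(M) = 0.5069^4 = 0.066022
P(M+2) = 4 × 0.5069^3 × 0.4931^1 = 0.256899
P(M+4) = 6 × 0.5069^2 × 0.4931^2 = 0.374857
P(M+6) = 4 × 0.5069^1 × 0.4931^3 = 0.243101
P(M+8) = 0.4931^4 = 0.059121
The M+4 peak is largest (0.374857); scaling to 100 gives 17.61 : 68.53 : 100.00 : 64.85 : 15.77.

17.61 : 68.53 : 100.00 : 64.85 : 15.77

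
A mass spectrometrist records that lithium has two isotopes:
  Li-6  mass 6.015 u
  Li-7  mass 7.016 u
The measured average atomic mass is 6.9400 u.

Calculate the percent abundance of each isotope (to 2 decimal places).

Li-6: 7.59%, Li-7: 92.41%

Let x be the fractional abundance of Li-6; then Li-7 has abundance 1 − x.
6.015·x + 7.016·(1 − x) = 6.9400
(6.015 − 7.016)·x = 6.9400 − 7.016
x = -0.0760 / -1.001 = 0.07592 → 7.59% Li-6, 92.41% Li-7.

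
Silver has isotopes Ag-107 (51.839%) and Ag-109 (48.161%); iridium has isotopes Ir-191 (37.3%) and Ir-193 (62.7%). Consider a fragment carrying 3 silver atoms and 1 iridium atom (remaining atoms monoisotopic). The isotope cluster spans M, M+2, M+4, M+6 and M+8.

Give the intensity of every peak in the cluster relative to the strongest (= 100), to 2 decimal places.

Silver pattern (n=3): 0.13930601 : 0.38826655 : 0.36071887 : 0.11170857
Iridium pattern (n=1): 0.3730 : 0.6270
Convolve the two distributions (both contribute in 2-u steps):
  M: 0.13930601×0.3730 = 0.051961
  M+2: 0.13930601×0.6270 + 0.38826655×0.3730 = 0.232168
  M+4: 0.38826655×0.6270 + 0.36071887×0.3730 = 0.377991
  M+6: 0.36071887×0.6270 + 0.11170857×0.3730 = 0.267838
  M+8: 0.11170857×0.6270 = 0.070041
Scale to base peak (0.377991) = 100: 13.75 : 61.42 : 100.00 : 70.86 : 18.53

13.75 : 61.42 : 100.00 : 70.86 : 18.53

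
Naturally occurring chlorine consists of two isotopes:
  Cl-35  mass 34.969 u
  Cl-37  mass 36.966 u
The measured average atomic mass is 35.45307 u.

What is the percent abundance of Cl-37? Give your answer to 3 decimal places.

24.240%

Writing the weighted mean with unknown fraction x of Cl-35:
34.969·x + 36.966·(1 − x) = 35.45307
(34.969 − 36.966)·x = 35.45307 − 36.966
x = -1.51293 / -1.997 = 0.75760 → 75.760% Cl-35, 24.240% Cl-37.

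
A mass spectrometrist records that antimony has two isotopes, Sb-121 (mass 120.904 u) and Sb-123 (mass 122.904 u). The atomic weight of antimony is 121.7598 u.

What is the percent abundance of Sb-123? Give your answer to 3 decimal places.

42.790%

Let x be the fractional abundance of Sb-121; then Sb-123 has abundance 1 − x.
120.904·x + 122.904·(1 − x) = 121.7598
(120.904 − 122.904)·x = 121.7598 − 122.904
x = -1.1442 / -2.000 = 0.57210 → 57.210% Sb-121, 42.790% Sb-123.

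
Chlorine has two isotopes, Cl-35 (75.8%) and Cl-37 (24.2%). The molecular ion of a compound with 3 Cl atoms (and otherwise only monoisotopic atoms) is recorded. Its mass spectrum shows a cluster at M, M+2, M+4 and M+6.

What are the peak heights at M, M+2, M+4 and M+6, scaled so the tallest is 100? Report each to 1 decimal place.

Expanding (0.758 + 0.242)^3:
P(M) = 0.758^3 = 0.435520
P(M+2) = 3 × 0.758^2 × 0.242^1 = 0.417133
P(M+4) = 3 × 0.758^1 × 0.242^2 = 0.133175
P(M+6) = 0.242^3 = 0.014172
The M peak is largest (0.435520); scaling to 100 gives 100.0 : 95.8 : 30.6 : 3.3.

100.0 : 95.8 : 30.6 : 3.3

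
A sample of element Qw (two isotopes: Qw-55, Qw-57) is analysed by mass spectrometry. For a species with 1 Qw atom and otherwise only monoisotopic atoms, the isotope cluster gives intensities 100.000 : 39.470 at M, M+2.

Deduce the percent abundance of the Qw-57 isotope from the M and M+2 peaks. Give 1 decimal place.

Let p = fractional abundance of Qw-55. I(M+2)/I(M) = [C(1,1)·p^0·(1−p)] / p^1 = 1·(1−p)/p = 39.470/100.000 = 0.3947
(1−p)/p = 0.3947/1 = 0.3947  ⇒  p = 1/(1 + 0.3947) = 0.7170
Qw-55: 71.7%, Qw-57: 28.3%.

28.3%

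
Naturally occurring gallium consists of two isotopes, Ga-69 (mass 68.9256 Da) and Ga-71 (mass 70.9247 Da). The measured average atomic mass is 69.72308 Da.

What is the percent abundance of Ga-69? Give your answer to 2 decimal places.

Let x be the fractional abundance of Ga-69; then Ga-71 has abundance 1 − x.
68.9256·x + 70.9247·(1 − x) = 69.72308
(68.9256 − 70.9247)·x = 69.72308 − 70.9247
x = -1.20162 / -1.9991 = 0.60108 → 60.11% Ga-69, 39.89% Ga-71.

60.11%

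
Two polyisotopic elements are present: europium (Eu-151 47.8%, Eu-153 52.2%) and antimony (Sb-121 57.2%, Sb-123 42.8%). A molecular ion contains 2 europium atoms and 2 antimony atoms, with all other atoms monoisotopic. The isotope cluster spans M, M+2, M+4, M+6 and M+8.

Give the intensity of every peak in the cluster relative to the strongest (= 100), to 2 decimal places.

Europium pattern (n=2): 0.228484 : 0.499032 : 0.272484
Antimony pattern (n=2): 0.327184 : 0.489632 : 0.183184
Convolve the two distributions (both contribute in 2-u steps):
  M: 0.228484×0.327184 = 0.074756
  M+2: 0.228484×0.489632 + 0.499032×0.327184 = 0.275148
  M+4: 0.228484×0.183184 + 0.499032×0.489632 + 0.272484×0.327184 = 0.375349
  M+6: 0.499032×0.183184 + 0.272484×0.489632 = 0.224832
  M+8: 0.272484×0.183184 = 0.049915
Scale to base peak (0.375349) = 100: 19.92 : 73.30 : 100.00 : 59.90 : 13.30

19.92 : 73.30 : 100.00 : 59.90 : 13.30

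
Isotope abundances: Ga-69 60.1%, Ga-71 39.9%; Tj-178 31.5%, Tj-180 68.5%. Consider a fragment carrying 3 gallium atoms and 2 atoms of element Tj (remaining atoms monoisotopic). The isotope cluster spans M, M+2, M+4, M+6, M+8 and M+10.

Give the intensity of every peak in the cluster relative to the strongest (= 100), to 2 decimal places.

6.47 : 41.01 : 95.16 : 100.00 : 48.67 : 8.95

Gallium pattern (n=3): 0.2170818 : 0.4323576 : 0.2870394 : 0.0635212
Element Tj pattern (n=2): 0.099225 : 0.43155 : 0.469225
Convolve the two distributions (both contribute in 2-u steps):
  M: 0.2170818×0.099225 = 0.021540
  M+2: 0.2170818×0.43155 + 0.4323576×0.099225 = 0.136582
  M+4: 0.2170818×0.469225 + 0.4323576×0.43155 + 0.2870394×0.099225 = 0.316926
  M+6: 0.4323576×0.469225 + 0.2870394×0.43155 + 0.0635212×0.099225 = 0.333048
  M+8: 0.2870394×0.469225 + 0.0635212×0.43155 = 0.162099
  M+10: 0.0635212×0.469225 = 0.029806
Scale to base peak (0.333048) = 100: 6.47 : 41.01 : 95.16 : 100.00 : 48.67 : 8.95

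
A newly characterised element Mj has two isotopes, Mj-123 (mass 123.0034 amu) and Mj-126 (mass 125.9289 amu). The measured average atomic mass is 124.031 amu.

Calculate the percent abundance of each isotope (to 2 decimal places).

With x = fraction of Mj-123 (so Mj-126 is 1 − x):
123.0034·x + 125.9289·(1 − x) = 124.031
(123.0034 − 125.9289)·x = 124.031 − 125.9289
x = -1.8979 / -2.9255 = 0.64874 → 64.87% Mj-123, 35.13% Mj-126.

Mj-123: 64.87%, Mj-126: 35.13%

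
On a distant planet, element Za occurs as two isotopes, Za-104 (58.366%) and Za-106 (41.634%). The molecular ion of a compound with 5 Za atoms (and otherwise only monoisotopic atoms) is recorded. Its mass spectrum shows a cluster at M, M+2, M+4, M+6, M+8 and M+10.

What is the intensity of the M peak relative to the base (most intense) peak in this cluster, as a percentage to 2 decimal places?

(0.58366 + 0.41634)^5 gives M 0.0677, M+2 0.2416, M+4 0.3446, M+6 0.2458, M+8 0.0877, M+10 0.0125; the largest is M+4.
P(M+4) = C(5,2) × 0.58366^3 × 0.41634^2 = 10 × 0.19882903 × 0.173339 = 0.344648 (base)
P(M) = C(5,0) × 0.58366^5 × 0.41634^0 = 1 × 0.0677329 × 1.0000 = 0.067733
Relative intensity = 0.067733 / 0.344648 × 100 = 19.65

19.65%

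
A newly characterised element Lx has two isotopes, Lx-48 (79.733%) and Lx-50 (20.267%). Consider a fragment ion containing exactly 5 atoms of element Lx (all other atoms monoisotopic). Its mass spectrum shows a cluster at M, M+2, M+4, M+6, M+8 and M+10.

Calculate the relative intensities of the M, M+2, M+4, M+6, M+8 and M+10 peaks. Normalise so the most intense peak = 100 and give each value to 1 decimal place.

78.7 : 100.0 : 50.8 : 12.9 : 1.6 : 0.1

Each Lx atom is independently Lx-48 (p = 0.79733) or Lx-50 (q = 0.20267); the cluster is the binomial expansion (p + q)^5.
P(M) = 0.79733^5 = 0.322248
P(M+2) = 5 × 0.79733^4 × 0.20267^1 = 0.409555
P(M+4) = 10 × 0.79733^3 × 0.20267^2 = 0.208206
P(M+6) = 10 × 0.79733^2 × 0.20267^3 = 0.052923
P(M+8) = 5 × 0.79733^1 × 0.20267^4 = 0.006726
P(M+10) = 0.20267^5 = 0.000342
The M+2 peak is largest (0.409555); scaling to 100 gives 78.7 : 100.0 : 50.8 : 12.9 : 1.6 : 0.1.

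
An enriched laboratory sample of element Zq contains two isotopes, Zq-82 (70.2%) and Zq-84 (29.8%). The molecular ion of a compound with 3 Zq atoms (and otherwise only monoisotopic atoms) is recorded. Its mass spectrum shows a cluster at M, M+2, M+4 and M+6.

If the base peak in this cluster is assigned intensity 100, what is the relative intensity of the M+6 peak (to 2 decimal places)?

6.01

Term probabilities: M 0.3459, M+2 0.4406, M+4 0.1870, M+6 0.0265. Base peak = M+2.
P(M+2) = C(3,1) × 0.702^2 × 0.298^1 = 3 × 0.492804 × 0.2980 = 0.440567 (base)
P(M+6) = C(3,3) × 0.702^0 × 0.298^3 = 1 × 1.0000 × 0.02646359 = 0.026464
Relative intensity = 0.026464 / 0.440567 × 100 = 6.01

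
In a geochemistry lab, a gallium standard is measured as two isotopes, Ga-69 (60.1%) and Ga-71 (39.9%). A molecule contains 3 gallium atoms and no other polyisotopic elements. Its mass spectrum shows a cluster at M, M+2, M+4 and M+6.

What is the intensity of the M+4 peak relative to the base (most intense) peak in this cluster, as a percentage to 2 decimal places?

66.39%

(0.601 + 0.399)^3 gives M 0.2171, M+2 0.4324, M+4 0.2870, M+6 0.0635; the largest is M+2.
P(M+2) = C(3,1) × 0.601^2 × 0.399^1 = 3 × 0.361201 × 0.3990 = 0.432358 (base)
P(M+4) = C(3,2) × 0.601^1 × 0.399^2 = 3 × 0.6010 × 0.159201 = 0.287039
Relative intensity = 0.287039 / 0.432358 × 100 = 66.39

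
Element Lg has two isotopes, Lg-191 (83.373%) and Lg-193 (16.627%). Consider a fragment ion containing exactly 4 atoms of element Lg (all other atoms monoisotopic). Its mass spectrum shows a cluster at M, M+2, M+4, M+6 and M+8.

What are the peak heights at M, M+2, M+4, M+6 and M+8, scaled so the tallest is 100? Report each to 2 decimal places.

Expanding (0.83373 + 0.16627)^4:
P(M) = 0.83373^4 = 0.483172
P(M+2) = 4 × 0.83373^3 × 0.16627^1 = 0.385434
P(M+4) = 6 × 0.83373^2 × 0.16627^2 = 0.115300
P(M+6) = 4 × 0.83373^1 × 0.16627^3 = 0.015329
P(M+8) = 0.16627^4 = 0.000764
The M peak is largest (0.483172); scaling to 100 gives 100.00 : 79.77 : 23.86 : 3.17 : 0.16.

100.00 : 79.77 : 23.86 : 3.17 : 0.16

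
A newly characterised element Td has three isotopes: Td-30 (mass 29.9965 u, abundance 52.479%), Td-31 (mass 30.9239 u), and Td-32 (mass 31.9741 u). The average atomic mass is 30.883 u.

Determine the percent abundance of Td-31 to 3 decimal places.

5.073%

Let x and y be the fractions of Td-31 and Td-32. Then x + y = 1 − 0.52479 = 0.47521 and 30.9239x + 31.9741y = 30.883 − 0.52479×29.9965 = 15.141136765.
Substituting: 30.9239x + 31.9741(0.47521 − x) = 15.141136765
(30.9239 − 31.9741)x = -0.053275296  ⇒  x = 0.05073, y = 0.42448
Td-31: 5.073%, Td-32: 42.448%.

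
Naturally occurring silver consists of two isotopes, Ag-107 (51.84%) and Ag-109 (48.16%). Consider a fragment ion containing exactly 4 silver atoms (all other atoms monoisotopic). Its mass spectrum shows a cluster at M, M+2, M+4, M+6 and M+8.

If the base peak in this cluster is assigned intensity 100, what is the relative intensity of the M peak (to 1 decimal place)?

Term probabilities: M 0.0722, M+2 0.2684, M+4 0.3740, M+6 0.2316, M+8 0.0538. Base peak = M+4.
P(M+4) = C(4,2) × 0.5184^2 × 0.4816^2 = 6 × 0.26873856 × 0.23193856 = 0.373985 (base)
P(M) = C(4,0) × 0.5184^4 × 0.4816^0 = 1 × 0.07222041 × 1.0000 = 0.072220
Relative intensity = 0.072220 / 0.373985 × 100 = 19.3

19.3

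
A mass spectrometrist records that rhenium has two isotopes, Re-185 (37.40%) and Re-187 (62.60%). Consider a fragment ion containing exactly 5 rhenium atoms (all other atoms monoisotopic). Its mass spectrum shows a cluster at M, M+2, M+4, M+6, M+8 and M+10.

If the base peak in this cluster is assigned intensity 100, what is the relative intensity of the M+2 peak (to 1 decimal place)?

17.8

(0.3740 + 0.6260)^5 gives M 0.0073, M+2 0.0612, M+4 0.2050, M+6 0.3431, M+8 0.2872, M+10 0.0961; the largest is M+6.
P(M+6) = C(5,3) × 0.3740^2 × 0.6260^3 = 10 × 0.139876 × 0.24531438 = 0.343136 (base)
P(M+2) = C(5,1) × 0.3740^4 × 0.6260^1 = 5 × 0.0195653 × 0.6260 = 0.061239
Relative intensity = 0.061239 / 0.343136 × 100 = 17.8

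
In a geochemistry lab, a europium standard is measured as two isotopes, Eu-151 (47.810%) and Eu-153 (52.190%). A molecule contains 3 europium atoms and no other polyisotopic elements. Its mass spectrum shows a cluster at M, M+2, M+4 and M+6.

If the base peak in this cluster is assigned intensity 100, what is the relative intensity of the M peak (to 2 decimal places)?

27.97

Binomial terms of (0.47810 + 0.52190)^3: M 0.1093, M+2 0.3579, M+4 0.3907, M+6 0.1422 → M+4 is the base peak.
P(M+4) = C(3,2) × 0.47810^1 × 0.52190^2 = 3 × 0.4781 × 0.27237961 = 0.390674 (base)
P(M) = C(3,0) × 0.47810^3 × 0.52190^0 = 1 × 0.10928391 × 1.0000 = 0.109284
Relative intensity = 0.109284 / 0.390674 × 100 = 27.97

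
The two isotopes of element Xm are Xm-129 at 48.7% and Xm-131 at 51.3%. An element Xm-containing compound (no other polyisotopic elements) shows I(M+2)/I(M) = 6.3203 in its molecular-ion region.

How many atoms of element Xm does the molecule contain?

For n independent Xm atoms, I(M+2)/I(M) = n · (abundance Xm-131) / (abundance Xm-129) = n · 0.513/0.487.
n = 6.3203 × 0.487/0.513 = 6.00 ≈ 6

6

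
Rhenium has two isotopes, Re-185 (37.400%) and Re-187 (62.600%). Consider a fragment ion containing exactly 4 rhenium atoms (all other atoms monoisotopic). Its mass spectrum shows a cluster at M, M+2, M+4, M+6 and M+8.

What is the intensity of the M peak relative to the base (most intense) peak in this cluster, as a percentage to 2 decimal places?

5.33%

(0.37400 + 0.62600)^4 gives M 0.0196, M+2 0.1310, M+4 0.3289, M+6 0.3670, M+8 0.1536; the largest is M+6.
P(M+6) = C(4,3) × 0.37400^1 × 0.62600^3 = 4 × 0.3740 × 0.24531438 = 0.366990 (base)
P(M) = C(4,0) × 0.37400^4 × 0.62600^0 = 1 × 0.0195653 × 1.0000 = 0.019565
Relative intensity = 0.019565 / 0.366990 × 100 = 5.33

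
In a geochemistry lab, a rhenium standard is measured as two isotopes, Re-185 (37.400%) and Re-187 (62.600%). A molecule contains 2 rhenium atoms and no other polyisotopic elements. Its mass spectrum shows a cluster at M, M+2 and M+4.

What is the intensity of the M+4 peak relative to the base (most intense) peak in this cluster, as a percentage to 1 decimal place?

Binomial terms of (0.37400 + 0.62600)^2: M 0.1399, M+2 0.4682, M+4 0.3919 → M+2 is the base peak.
P(M+2) = C(2,1) × 0.37400^1 × 0.62600^1 = 2 × 0.3740 × 0.6260 = 0.468248 (base)
P(M+4) = C(2,2) × 0.37400^0 × 0.62600^2 = 1 × 1.0000 × 0.391876 = 0.391876
Relative intensity = 0.391876 / 0.468248 × 100 = 83.7

83.7%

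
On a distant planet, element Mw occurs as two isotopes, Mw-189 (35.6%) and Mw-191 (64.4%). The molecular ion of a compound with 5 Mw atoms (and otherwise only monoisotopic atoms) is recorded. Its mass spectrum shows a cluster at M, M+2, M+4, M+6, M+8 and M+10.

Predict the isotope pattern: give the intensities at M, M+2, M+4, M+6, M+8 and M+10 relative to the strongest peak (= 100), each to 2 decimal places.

The 5 Mw atoms are independent, so intensities follow the terms of (0.356 + 0.644)^5.
P(M) = 0.356^5 = 0.005718
P(M+2) = 5 × 0.356^4 × 0.644^1 = 0.051720
P(M+4) = 10 × 0.356^3 × 0.644^2 = 0.187121
P(M+6) = 10 × 0.356^2 × 0.644^3 = 0.338499
P(M+8) = 5 × 0.356^1 × 0.644^4 = 0.306171
P(M+10) = 0.644^5 = 0.110772
The M+6 peak is largest (0.338499); scaling to 100 gives 1.69 : 15.28 : 55.28 : 100.00 : 90.45 : 32.72.

1.69 : 15.28 : 55.28 : 100.00 : 90.45 : 32.72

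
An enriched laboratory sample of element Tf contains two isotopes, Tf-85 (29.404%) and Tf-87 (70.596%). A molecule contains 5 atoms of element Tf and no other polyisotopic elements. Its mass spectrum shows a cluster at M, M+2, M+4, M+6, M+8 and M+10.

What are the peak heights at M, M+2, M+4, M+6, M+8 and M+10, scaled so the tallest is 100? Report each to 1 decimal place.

Each Tf atom is independently Tf-85 (p = 0.29404) or Tf-87 (q = 0.70596); the cluster is the binomial expansion (p + q)^5.
P(M) = 0.29404^5 = 0.002198
P(M+2) = 5 × 0.29404^4 × 0.70596^1 = 0.026386
P(M+4) = 10 × 0.29404^3 × 0.70596^2 = 0.126701
P(M+6) = 10 × 0.29404^2 × 0.70596^3 = 0.304196
P(M+8) = 5 × 0.29404^1 × 0.70596^4 = 0.365171
P(M+10) = 0.70596^5 = 0.175348
The M+8 peak is largest (0.365171); scaling to 100 gives 0.6 : 7.2 : 34.7 : 83.3 : 100.0 : 48.0.

0.6 : 7.2 : 34.7 : 83.3 : 100.0 : 48.0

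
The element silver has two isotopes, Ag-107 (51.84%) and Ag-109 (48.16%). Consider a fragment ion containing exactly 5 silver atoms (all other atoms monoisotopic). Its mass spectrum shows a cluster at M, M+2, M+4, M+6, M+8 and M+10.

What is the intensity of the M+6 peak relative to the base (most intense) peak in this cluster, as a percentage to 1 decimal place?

Term probabilities: M 0.0374, M+2 0.1739, M+4 0.3231, M+6 0.3002, M+8 0.1394, M+10 0.0259. Base peak = M+4.
P(M+4) = C(5,2) × 0.5184^3 × 0.4816^2 = 10 × 0.13931407 × 0.23193856 = 0.323123 (base)
P(M+6) = C(5,3) × 0.5184^2 × 0.4816^3 = 10 × 0.26873856 × 0.11170161 = 0.300185
Relative intensity = 0.300185 / 0.323123 × 100 = 92.9

92.9%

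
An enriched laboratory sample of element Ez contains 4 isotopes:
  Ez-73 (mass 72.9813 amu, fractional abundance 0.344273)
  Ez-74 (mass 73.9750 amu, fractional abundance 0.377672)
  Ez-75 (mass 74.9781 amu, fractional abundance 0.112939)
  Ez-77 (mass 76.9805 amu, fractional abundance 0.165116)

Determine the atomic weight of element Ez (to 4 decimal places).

Ar = Σ fᵢ·mᵢ = 0.344273 × 72.9813 + 0.377672 × 73.9750 + 0.112939 × 74.9781 + 0.165116 × 76.9805
= 25.12549 + 27.93829 + 8.46795 + 12.71071 = 74.24244 amu

74.2424 amu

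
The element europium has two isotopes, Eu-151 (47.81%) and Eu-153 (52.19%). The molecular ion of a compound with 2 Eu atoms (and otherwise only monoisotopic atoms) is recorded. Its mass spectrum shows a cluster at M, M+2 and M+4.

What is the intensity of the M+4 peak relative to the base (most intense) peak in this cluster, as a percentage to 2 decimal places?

54.58%

Term probabilities: M 0.2286, M+2 0.4990, M+4 0.2724. Base peak = M+2.
P(M+2) = C(2,1) × 0.4781^1 × 0.5219^1 = 2 × 0.4781 × 0.5219 = 0.499041 (base)
P(M+4) = C(2,2) × 0.4781^0 × 0.5219^2 = 1 × 1.0000 × 0.27237961 = 0.272380
Relative intensity = 0.272380 / 0.499041 × 100 = 54.58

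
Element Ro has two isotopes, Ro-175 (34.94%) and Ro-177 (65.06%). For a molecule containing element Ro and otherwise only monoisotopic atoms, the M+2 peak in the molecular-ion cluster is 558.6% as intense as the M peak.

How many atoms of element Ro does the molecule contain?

3

The M+2/M ratio from n Ro atoms is n · q/p = n · 0.6506/0.3494.
n = 5.586 × 0.3494/0.6506 = 3.00 ≈ 3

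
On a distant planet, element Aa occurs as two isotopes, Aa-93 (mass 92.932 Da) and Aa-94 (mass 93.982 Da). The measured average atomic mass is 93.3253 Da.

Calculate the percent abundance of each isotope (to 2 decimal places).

Aa-93: 62.54%, Aa-94: 37.46%

With x = fraction of Aa-93 (so Aa-94 is 1 − x):
92.932·x + 93.982·(1 − x) = 93.3253
(92.932 − 93.982)·x = 93.3253 − 93.982
x = -0.6567 / -1.050 = 0.62543 → 62.54% Aa-93, 37.46% Aa-94.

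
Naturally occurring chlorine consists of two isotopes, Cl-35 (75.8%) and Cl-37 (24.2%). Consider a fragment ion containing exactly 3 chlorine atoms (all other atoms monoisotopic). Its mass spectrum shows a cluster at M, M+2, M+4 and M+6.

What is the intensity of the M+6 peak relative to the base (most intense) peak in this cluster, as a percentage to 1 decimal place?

Term probabilities: M 0.4355, M+2 0.4171, M+4 0.1332, M+6 0.0142. Base peak = M.
P(M) = C(3,0) × 0.758^3 × 0.242^0 = 1 × 0.43551951 × 1.0000 = 0.435520 (base)
P(M+6) = C(3,3) × 0.758^0 × 0.242^3 = 1 × 1.0000 × 0.01417249 = 0.014172
Relative intensity = 0.014172 / 0.435520 × 100 = 3.3

3.3%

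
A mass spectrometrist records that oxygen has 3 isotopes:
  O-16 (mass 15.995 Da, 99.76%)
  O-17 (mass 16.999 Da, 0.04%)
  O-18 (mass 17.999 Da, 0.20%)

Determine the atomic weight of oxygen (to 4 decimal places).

The abundance-weighted mean is 0.9976 × 15.995 + 0.0004 × 16.999 + 0.0020 × 17.999
= 15.95661 + 0.00680 + 0.03600 = 15.99941 Da

15.9994 Da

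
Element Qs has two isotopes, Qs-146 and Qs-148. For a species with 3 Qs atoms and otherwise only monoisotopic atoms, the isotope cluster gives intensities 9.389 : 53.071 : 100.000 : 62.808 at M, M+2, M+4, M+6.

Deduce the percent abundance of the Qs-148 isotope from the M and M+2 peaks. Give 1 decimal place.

65.3%

Let p = fractional abundance of Qs-146. I(M+2)/I(M) = [C(3,1)·p^2·(1−p)] / p^3 = 3·(1−p)/p = 53.071/9.389 = 5.6525
(1−p)/p = 5.6525/3 = 1.8842  ⇒  p = 1/(1 + 1.8842) = 0.3467
Qs-146: 34.7%, Qs-148: 65.3%.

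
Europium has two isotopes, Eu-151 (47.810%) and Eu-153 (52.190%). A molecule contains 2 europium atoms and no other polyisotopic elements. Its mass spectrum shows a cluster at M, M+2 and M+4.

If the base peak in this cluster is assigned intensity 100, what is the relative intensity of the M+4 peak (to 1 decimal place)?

54.6

(0.47810 + 0.52190)^2 gives M 0.2286, M+2 0.4990, M+4 0.2724; the largest is M+2.
P(M+2) = C(2,1) × 0.47810^1 × 0.52190^1 = 2 × 0.4781 × 0.5219 = 0.499041 (base)
P(M+4) = C(2,2) × 0.47810^0 × 0.52190^2 = 1 × 1.0000 × 0.27237961 = 0.272380
Relative intensity = 0.272380 / 0.499041 × 100 = 54.6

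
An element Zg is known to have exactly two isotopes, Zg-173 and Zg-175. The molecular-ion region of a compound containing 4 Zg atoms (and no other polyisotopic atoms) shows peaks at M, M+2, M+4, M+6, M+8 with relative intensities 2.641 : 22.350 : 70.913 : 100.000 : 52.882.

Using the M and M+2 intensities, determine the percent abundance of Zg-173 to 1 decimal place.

32.1%

If p is the fraction of Zg that is Zg-173, then I(M+2)/I(M) = [C(4,1)·p^3·(1−p)] / p^4 = 4·(1−p)/p = 22.350/2.641 = 8.4627
(1−p)/p = 8.4627/4 = 2.1157  ⇒  p = 1/(1 + 2.1157) = 0.3210
Zg-173: 32.1%, Zg-175: 67.9%.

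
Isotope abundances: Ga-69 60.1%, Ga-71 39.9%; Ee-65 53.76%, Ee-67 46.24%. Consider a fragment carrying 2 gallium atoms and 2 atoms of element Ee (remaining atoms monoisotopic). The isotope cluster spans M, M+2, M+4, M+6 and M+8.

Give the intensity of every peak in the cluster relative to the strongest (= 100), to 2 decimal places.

Gallium pattern (n=2): 0.361201 : 0.479598 : 0.159201
Element Ee pattern (n=2): 0.28901376 : 0.49717248 : 0.21381376
Convolve the two distributions (both contribute in 2-u steps):
  M: 0.361201×0.28901376 = 0.104392
  M+2: 0.361201×0.49717248 + 0.479598×0.28901376 = 0.318190
  M+4: 0.361201×0.21381376 + 0.479598×0.49717248 + 0.159201×0.28901376 = 0.361684
  M+6: 0.479598×0.21381376 + 0.159201×0.49717248 = 0.181695
  M+8: 0.159201×0.21381376 = 0.034039
Scale to base peak (0.361684) = 100: 28.86 : 87.97 : 100.00 : 50.24 : 9.41

28.86 : 87.97 : 100.00 : 50.24 : 9.41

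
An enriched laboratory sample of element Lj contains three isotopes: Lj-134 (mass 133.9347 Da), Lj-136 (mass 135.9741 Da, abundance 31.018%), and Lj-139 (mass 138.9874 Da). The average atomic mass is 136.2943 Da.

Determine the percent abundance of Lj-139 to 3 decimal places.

The remaining 68.982% is split between Lj-134 (fraction x) and Lj-139 (fraction 0.68982 − x).
Substituting: 133.9347x + 138.9874(0.68982 − x) = 94.117853662
(133.9347 − 138.9874)x = -1.758434606  ⇒  x = 0.34802, y = 0.34180
Lj-134: 34.802%, Lj-139: 34.180%.

34.180%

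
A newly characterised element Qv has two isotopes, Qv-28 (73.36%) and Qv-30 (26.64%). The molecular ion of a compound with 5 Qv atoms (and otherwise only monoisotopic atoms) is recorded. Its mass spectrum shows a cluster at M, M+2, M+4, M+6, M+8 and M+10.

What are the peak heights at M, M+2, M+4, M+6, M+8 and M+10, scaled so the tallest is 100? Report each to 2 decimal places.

55.08 : 100.00 : 72.63 : 26.37 : 4.79 : 0.35

Each Qv atom is independently Qv-28 (p = 0.7336) or Qv-30 (q = 0.2664); the cluster is the binomial expansion (p + q)^5.
P(M) = 0.7336^5 = 0.212470
P(M+2) = 5 × 0.7336^4 × 0.2664^1 = 0.385782
P(M+4) = 10 × 0.7336^3 × 0.2664^2 = 0.280186
P(M+6) = 10 × 0.7336^2 × 0.2664^3 = 0.101747
P(M+8) = 5 × 0.7336^1 × 0.2664^4 = 0.018474
P(M+10) = 0.2664^5 = 0.001342
The M+2 peak is largest (0.385782); scaling to 100 gives 55.08 : 100.00 : 72.63 : 26.37 : 4.79 : 0.35.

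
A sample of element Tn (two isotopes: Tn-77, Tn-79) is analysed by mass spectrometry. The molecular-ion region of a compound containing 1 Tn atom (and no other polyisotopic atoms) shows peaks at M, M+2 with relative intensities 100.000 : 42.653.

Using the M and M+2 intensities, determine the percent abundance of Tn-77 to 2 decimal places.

If p is the fraction of Tn that is Tn-77, then I(M+2)/I(M) = [C(1,1)·p^0·(1−p)] / p^1 = 1·(1−p)/p = 42.653/100.000 = 0.4265
(1−p)/p = 0.4265/1 = 0.4265  ⇒  p = 1/(1 + 0.4265) = 0.7010
Tn-77: 70.10%, Tn-79: 29.90%.

70.10%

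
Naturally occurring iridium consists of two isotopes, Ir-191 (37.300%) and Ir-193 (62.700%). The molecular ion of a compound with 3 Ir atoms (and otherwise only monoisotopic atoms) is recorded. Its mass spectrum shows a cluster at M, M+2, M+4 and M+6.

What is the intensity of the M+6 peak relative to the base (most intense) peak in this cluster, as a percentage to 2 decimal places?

Binomial terms of (0.37300 + 0.62700)^3: M 0.0519, M+2 0.2617, M+4 0.4399, M+6 0.2465 → M+4 is the base peak.
P(M+4) = C(3,2) × 0.37300^1 × 0.62700^2 = 3 × 0.3730 × 0.393129 = 0.439911 (base)
P(M+6) = C(3,3) × 0.37300^0 × 0.62700^3 = 1 × 1.0000 × 0.24649188 = 0.246492
Relative intensity = 0.246492 / 0.439911 × 100 = 56.03

56.03%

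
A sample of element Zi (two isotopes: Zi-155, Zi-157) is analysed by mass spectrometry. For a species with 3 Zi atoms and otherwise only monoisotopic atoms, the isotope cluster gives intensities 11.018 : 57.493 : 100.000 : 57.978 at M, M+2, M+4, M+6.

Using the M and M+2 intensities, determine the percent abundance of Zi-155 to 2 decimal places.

36.50%

If p is the fraction of Zi that is Zi-155, then I(M+2)/I(M) = [C(3,1)·p^2·(1−p)] / p^3 = 3·(1−p)/p = 57.493/11.018 = 5.2181
(1−p)/p = 5.2181/3 = 1.7394  ⇒  p = 1/(1 + 1.7394) = 0.3650
Zi-155: 36.50%, Zi-157: 63.50%.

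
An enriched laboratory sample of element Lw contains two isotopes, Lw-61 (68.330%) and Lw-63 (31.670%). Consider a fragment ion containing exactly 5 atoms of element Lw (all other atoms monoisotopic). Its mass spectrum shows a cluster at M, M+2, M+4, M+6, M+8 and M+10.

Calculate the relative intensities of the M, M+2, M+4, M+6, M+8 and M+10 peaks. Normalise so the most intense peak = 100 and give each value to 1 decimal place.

Expanding (0.68330 + 0.31670)^5:
P(M) = 0.68330^5 = 0.148956
P(M+2) = 5 × 0.68330^4 × 0.31670^1 = 0.345194
P(M+4) = 10 × 0.68330^3 × 0.31670^2 = 0.319986
P(M+6) = 10 × 0.68330^2 × 0.31670^3 = 0.148309
P(M+8) = 5 × 0.68330^1 × 0.31670^4 = 0.034370
P(M+10) = 0.31670^5 = 0.003186
The M+2 peak is largest (0.345194); scaling to 100 gives 43.2 : 100.0 : 92.7 : 43.0 : 10.0 : 0.9.

43.2 : 100.0 : 92.7 : 43.0 : 10.0 : 0.9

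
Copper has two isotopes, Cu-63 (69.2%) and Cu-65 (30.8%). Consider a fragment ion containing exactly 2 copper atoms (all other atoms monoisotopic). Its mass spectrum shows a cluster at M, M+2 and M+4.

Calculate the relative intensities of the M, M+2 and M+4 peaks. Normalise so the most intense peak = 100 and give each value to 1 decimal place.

Expanding (0.692 + 0.308)^2:
P(M) = 0.692^2 = 0.478864
P(M+2) = 2 × 0.692^1 × 0.308^1 = 0.426272
P(M+4) = 0.308^2 = 0.094864
The M peak is largest (0.478864); scaling to 100 gives 100.0 : 89.0 : 19.8.

100.0 : 89.0 : 19.8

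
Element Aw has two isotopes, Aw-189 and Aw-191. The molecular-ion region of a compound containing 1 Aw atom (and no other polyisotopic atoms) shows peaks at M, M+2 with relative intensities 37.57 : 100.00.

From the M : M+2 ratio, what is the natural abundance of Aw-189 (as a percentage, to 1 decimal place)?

27.3%

If p is the fraction of Aw that is Aw-189, then I(M+2)/I(M) = [C(1,1)·p^0·(1−p)] / p^1 = 1·(1−p)/p = 100.00/37.57 = 2.6617
(1−p)/p = 2.6617/1 = 2.6617  ⇒  p = 1/(1 + 2.6617) = 0.2731
Aw-189: 27.3%, Aw-191: 72.7%.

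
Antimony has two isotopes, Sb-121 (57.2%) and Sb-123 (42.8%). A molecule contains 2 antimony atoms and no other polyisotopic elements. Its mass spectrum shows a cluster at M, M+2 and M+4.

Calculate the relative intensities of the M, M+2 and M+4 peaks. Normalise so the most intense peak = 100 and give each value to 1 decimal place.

66.8 : 100.0 : 37.4

Expanding (0.572 + 0.428)^2:
P(M) = 0.572^2 = 0.327184
P(M+2) = 2 × 0.572^1 × 0.428^1 = 0.489632
P(M+4) = 0.428^2 = 0.183184
The M+2 peak is largest (0.489632); scaling to 100 gives 66.8 : 100.0 : 37.4.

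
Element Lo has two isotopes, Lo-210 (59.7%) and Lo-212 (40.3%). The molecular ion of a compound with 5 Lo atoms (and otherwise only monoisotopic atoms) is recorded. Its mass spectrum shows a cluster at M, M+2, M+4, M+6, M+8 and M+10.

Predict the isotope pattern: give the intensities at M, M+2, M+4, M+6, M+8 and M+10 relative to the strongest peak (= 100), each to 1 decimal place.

21.9 : 74.1 : 100.0 : 67.5 : 22.8 : 3.1

The 5 Lo atoms are independent, so intensities follow the terms of (0.597 + 0.403)^5.
P(M) = 0.597^5 = 0.075835
P(M+2) = 5 × 0.597^4 × 0.403^1 = 0.255960
P(M+4) = 10 × 0.597^3 × 0.403^2 = 0.345568
P(M+6) = 10 × 0.597^2 × 0.403^3 = 0.233273
P(M+8) = 5 × 0.597^1 × 0.403^4 = 0.078734
P(M+10) = 0.403^5 = 0.010630
The M+4 peak is largest (0.345568); scaling to 100 gives 21.9 : 74.1 : 100.0 : 67.5 : 22.8 : 3.1.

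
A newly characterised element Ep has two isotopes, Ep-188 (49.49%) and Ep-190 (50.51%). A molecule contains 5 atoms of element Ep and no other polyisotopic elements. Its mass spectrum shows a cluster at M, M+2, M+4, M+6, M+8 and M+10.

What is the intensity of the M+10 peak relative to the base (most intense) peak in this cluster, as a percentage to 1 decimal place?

Term probabilities: M 0.0297, M+2 0.1515, M+4 0.3092, M+6 0.3156, M+8 0.1611, M+10 0.0329. Base peak = M+6.
P(M+6) = C(5,3) × 0.4949^2 × 0.5051^3 = 10 × 0.24492601 × 0.12886415 = 0.315622 (base)
P(M+10) = C(5,5) × 0.4949^0 × 0.5051^5 = 1 × 1.0000 × 0.0328766 = 0.032877
Relative intensity = 0.032877 / 0.315622 × 100 = 10.4

10.4%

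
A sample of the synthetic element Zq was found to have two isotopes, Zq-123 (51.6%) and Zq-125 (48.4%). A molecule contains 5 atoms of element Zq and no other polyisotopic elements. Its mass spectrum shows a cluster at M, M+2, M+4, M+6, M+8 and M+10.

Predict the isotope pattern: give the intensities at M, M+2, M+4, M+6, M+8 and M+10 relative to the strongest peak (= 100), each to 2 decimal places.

The 5 Zq atoms are independent, so intensities follow the terms of (0.516 + 0.484)^5.
P(M) = 0.516^5 = 0.036580
P(M+2) = 5 × 0.516^4 × 0.484^1 = 0.171559
P(M+4) = 10 × 0.516^3 × 0.484^2 = 0.321840
P(M+6) = 10 × 0.516^2 × 0.484^3 = 0.301881
P(M+8) = 5 × 0.516^1 × 0.484^4 = 0.141580
P(M+10) = 0.484^5 = 0.026560
The M+4 peak is largest (0.321840); scaling to 100 gives 11.37 : 53.31 : 100.00 : 93.80 : 43.99 : 8.25.

11.37 : 53.31 : 100.00 : 93.80 : 43.99 : 8.25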